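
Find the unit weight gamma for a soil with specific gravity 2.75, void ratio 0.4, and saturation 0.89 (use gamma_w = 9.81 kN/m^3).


Using gamma = gamma_w * (Gs + S*e) / (1 + e)
Numerator: Gs + S*e = 2.75 + 0.89*0.4 = 3.106
Denominator: 1 + e = 1 + 0.4 = 1.4
gamma = 9.81 * 3.106 / 1.4
gamma = 21.764 kN/m^3


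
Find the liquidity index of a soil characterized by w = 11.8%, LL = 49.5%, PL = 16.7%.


First compute the plasticity index:
PI = LL - PL = 49.5 - 16.7 = 32.8
Then compute the liquidity index:
LI = (w - PL) / PI
LI = (11.8 - 16.7) / 32.8
LI = -0.149


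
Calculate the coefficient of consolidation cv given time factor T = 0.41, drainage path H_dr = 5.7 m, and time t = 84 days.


Result: 0.15858 m^2/day

Derivation:
Using cv = T * H_dr^2 / t
H_dr^2 = 5.7^2 = 32.49
cv = 0.41 * 32.49 / 84
cv = 0.15858 m^2/day


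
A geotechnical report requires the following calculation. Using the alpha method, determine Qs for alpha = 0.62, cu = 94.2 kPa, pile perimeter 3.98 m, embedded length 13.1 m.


Using Qs = alpha * cu * perimeter * L
Qs = 0.62 * 94.2 * 3.98 * 13.1
Qs = 3045.07 kN


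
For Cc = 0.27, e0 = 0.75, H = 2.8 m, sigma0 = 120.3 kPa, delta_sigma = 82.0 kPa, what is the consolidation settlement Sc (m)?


Result: 0.0975 m

Derivation:
Using Sc = Cc * H / (1 + e0) * log10((sigma0 + delta_sigma) / sigma0)
Stress ratio = (120.3 + 82.0) / 120.3 = 1.68163
log10(1.68163) = 0.22573
Cc * H / (1 + e0) = 0.27 * 2.8 / (1 + 0.75) = 0.432
Sc = 0.432 * 0.22573
Sc = 0.0975 m


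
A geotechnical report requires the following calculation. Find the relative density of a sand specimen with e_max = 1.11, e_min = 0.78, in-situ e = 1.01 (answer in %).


Result: 30.3 %

Derivation:
Using Dr = (e_max - e) / (e_max - e_min) * 100
e_max - e = 1.11 - 1.01 = 0.1
e_max - e_min = 1.11 - 0.78 = 0.33
Dr = 0.1 / 0.33 * 100
Dr = 30.3 %


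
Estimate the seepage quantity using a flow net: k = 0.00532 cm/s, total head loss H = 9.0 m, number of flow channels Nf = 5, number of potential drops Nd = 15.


Result: 0.0001596 m^3/s per m

Derivation:
Convert k to m/s for unit consistency with H:
k = 0.00532 cm/s = 0.00532 / 100 m/s = 5.32e-05 m/s
Using q = k * H * Nf / Nd
Nf / Nd = 5 / 15 = 0.3333
q = 5.32e-05 * 9.0 * 0.3333
q = 0.0001596 m^3/s per m


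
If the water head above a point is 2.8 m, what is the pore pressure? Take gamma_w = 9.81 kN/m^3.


Result: 27.47 kPa

Derivation:
Using u = gamma_w * h_w
u = 9.81 * 2.8
u = 27.47 kPa


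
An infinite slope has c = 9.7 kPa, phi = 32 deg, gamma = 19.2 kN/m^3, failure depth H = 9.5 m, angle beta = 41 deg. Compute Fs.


Using Fs = c / (gamma*H*sin(beta)*cos(beta)) + tan(phi)/tan(beta)
Cohesion contribution = 9.7 / (19.2*9.5*sin(41)*cos(41))
Cohesion contribution = 0.107405
Friction contribution = tan(32)/tan(41) = 0.71883
Fs = 0.107405 + 0.71883
Fs = 0.826


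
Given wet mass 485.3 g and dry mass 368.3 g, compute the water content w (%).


Using w = (m_wet - m_dry) / m_dry * 100
m_wet - m_dry = 485.3 - 368.3 = 117.0 g
w = 117.0 / 368.3 * 100
w = 31.77 %


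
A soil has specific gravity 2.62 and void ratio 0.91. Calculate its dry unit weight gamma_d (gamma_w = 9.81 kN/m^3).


Using gamma_d = Gs * gamma_w / (1 + e)
gamma_d = 2.62 * 9.81 / (1 + 0.91)
gamma_d = 2.62 * 9.81 / 1.91
gamma_d = 13.457 kN/m^3


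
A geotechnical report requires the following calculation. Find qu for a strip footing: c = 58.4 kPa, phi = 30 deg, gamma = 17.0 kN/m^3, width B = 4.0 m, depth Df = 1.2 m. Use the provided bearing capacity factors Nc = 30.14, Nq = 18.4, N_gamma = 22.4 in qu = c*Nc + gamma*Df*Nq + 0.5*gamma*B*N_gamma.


Result: 2897.14 kPa

Derivation:
Compute qu = c*Nc + gamma*Df*Nq + 0.5*gamma*B*N_gamma
Term 1: 58.4 * 30.14 = 1760.176
Term 2: 17.0 * 1.2 * 18.4 = 375.36
Term 3: 0.5 * 17.0 * 4.0 * 22.4 = 761.6
qu = 1760.176 + 375.36 + 761.6
qu = 2897.14 kPa


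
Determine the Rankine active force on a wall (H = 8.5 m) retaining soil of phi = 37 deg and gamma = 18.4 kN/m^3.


Compute active earth pressure coefficient:
Ka = tan^2(45 - phi/2) = tan^2(26.5) = 0.248584
Compute active force:
Pa = 0.5 * Ka * gamma * H^2
Pa = 0.5 * 0.248584 * 18.4 * 8.5^2
Pa = 165.23 kN/m


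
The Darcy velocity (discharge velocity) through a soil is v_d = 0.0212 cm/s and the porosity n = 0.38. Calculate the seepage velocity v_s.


Using v_s = v_d / n
v_s = 0.0212 / 0.38
v_s = 0.05579 cm/s


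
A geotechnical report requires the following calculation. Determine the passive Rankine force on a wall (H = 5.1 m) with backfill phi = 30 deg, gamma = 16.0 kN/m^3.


Result: 624.24 kN/m

Derivation:
Compute passive earth pressure coefficient:
Kp = tan^2(45 + phi/2) = tan^2(60.0) = 3
Compute passive force:
Pp = 0.5 * Kp * gamma * H^2
Pp = 0.5 * 3 * 16.0 * 5.1^2
Pp = 624.24 kN/m


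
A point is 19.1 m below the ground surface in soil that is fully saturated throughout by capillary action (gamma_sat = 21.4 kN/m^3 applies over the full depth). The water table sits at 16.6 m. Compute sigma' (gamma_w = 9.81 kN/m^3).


Total stress = gamma_sat * depth
sigma = 21.4 * 19.1 = 408.74 kPa
Pore water pressure u = gamma_w * (depth - d_wt)
u = 9.81 * (19.1 - 16.6) = 24.525 kPa
Effective stress = sigma - u
sigma' = 408.74 - 24.525 = 384.22 kPa


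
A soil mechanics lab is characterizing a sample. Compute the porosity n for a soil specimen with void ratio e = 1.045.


Using the relation n = e / (1 + e)
n = 1.045 / (1 + 1.045)
n = 1.045 / 2.045
n = 0.511


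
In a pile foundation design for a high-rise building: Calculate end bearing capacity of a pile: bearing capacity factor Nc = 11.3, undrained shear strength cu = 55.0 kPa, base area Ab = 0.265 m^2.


Using Qb = Nc * cu * Ab
Qb = 11.3 * 55.0 * 0.265
Qb = 164.7 kN


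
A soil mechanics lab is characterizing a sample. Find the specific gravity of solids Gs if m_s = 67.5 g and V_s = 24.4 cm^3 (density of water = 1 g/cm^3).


Result: 2.766

Derivation:
Using Gs = m_s / (V_s * rho_w)
Since rho_w = 1 g/cm^3:
Gs = 67.5 / 24.4
Gs = 2.766


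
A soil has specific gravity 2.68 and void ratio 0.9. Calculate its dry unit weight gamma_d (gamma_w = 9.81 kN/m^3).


Result: 13.837 kN/m^3

Derivation:
Using gamma_d = Gs * gamma_w / (1 + e)
gamma_d = 2.68 * 9.81 / (1 + 0.9)
gamma_d = 2.68 * 9.81 / 1.9
gamma_d = 13.837 kN/m^3


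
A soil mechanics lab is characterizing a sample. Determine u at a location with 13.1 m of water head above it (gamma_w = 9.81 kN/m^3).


Using u = gamma_w * h_w
u = 9.81 * 13.1
u = 128.51 kPa


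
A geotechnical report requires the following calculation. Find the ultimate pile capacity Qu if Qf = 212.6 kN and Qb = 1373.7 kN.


Using Qu = Qf + Qb
Qu = 212.6 + 1373.7
Qu = 1586.3 kN


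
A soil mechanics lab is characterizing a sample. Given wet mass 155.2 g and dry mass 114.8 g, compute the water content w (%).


Using w = (m_wet - m_dry) / m_dry * 100
m_wet - m_dry = 155.2 - 114.8 = 40.4 g
w = 40.4 / 114.8 * 100
w = 35.19 %


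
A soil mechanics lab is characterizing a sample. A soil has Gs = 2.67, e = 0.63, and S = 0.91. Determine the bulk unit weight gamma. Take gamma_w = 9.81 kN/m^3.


Using gamma = gamma_w * (Gs + S*e) / (1 + e)
Numerator: Gs + S*e = 2.67 + 0.91*0.63 = 3.2433
Denominator: 1 + e = 1 + 0.63 = 1.63
gamma = 9.81 * 3.2433 / 1.63
gamma = 19.519 kN/m^3


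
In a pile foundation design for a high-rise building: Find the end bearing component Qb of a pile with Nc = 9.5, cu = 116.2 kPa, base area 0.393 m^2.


Using Qb = Nc * cu * Ab
Qb = 9.5 * 116.2 * 0.393
Qb = 433.83 kN


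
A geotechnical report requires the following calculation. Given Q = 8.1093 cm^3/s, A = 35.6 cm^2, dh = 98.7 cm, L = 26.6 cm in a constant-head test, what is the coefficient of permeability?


Compute hydraulic gradient:
i = dh / L = 98.7 / 26.6 = 3.71053
Then apply Darcy's law:
k = Q / (A * i)
k = 8.1093 / (35.6 * 3.71053)
k = 8.1093 / 132.095
k = 0.06139 cm/s


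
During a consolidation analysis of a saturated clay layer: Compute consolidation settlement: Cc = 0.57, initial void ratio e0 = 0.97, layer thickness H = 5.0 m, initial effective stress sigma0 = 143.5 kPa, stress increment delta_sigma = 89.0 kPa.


Using Sc = Cc * H / (1 + e0) * log10((sigma0 + delta_sigma) / sigma0)
Stress ratio = (143.5 + 89.0) / 143.5 = 1.62021
log10(1.62021) = 0.209571
Cc * H / (1 + e0) = 0.57 * 5.0 / (1 + 0.97) = 1.4467
Sc = 1.4467 * 0.209571
Sc = 0.3032 m


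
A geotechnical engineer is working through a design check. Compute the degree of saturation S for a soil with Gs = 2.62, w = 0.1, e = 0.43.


Using S = Gs * w / e
S = 2.62 * 0.1 / 0.43
S = 0.6093


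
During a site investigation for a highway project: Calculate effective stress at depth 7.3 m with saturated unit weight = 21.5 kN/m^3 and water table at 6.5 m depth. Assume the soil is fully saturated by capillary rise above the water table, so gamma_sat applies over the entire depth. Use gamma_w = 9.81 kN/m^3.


Total stress = gamma_sat * depth
sigma = 21.5 * 7.3 = 156.95 kPa
Pore water pressure u = gamma_w * (depth - d_wt)
u = 9.81 * (7.3 - 6.5) = 7.848 kPa
Effective stress = sigma - u
sigma' = 156.95 - 7.848 = 149.1 kPa


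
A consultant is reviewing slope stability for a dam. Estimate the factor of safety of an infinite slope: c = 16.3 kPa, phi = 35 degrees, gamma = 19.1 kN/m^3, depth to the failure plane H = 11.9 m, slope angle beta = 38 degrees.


Using Fs = c / (gamma*H*sin(beta)*cos(beta)) + tan(phi)/tan(beta)
Cohesion contribution = 16.3 / (19.1*11.9*sin(38)*cos(38))
Cohesion contribution = 0.14782
Friction contribution = tan(35)/tan(38) = 0.896225
Fs = 0.14782 + 0.896225
Fs = 1.044


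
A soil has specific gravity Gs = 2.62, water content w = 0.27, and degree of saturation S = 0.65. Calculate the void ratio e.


Using the relation e = Gs * w / S
e = 2.62 * 0.27 / 0.65
e = 1.0883


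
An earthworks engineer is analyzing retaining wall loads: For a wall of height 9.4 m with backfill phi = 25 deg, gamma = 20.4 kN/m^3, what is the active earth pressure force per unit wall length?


Result: 365.79 kN/m

Derivation:
Compute active earth pressure coefficient:
Ka = tan^2(45 - phi/2) = tan^2(32.5) = 0.405859
Compute active force:
Pa = 0.5 * Ka * gamma * H^2
Pa = 0.5 * 0.405859 * 20.4 * 9.4^2
Pa = 365.79 kN/m


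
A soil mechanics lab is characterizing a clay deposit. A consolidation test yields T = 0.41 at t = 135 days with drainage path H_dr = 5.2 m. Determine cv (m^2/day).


Using cv = T * H_dr^2 / t
H_dr^2 = 5.2^2 = 27.04
cv = 0.41 * 27.04 / 135
cv = 0.08212 m^2/day


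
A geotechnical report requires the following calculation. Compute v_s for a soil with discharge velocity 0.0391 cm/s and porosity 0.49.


Using v_s = v_d / n
v_s = 0.0391 / 0.49
v_s = 0.0798 cm/s


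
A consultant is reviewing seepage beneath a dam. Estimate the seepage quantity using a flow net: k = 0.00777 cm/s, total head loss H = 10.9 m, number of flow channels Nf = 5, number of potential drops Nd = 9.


Result: 0.0004705 m^3/s per m

Derivation:
Convert k to m/s for unit consistency with H:
k = 0.00777 cm/s = 0.00777 / 100 m/s = 7.77e-05 m/s
Using q = k * H * Nf / Nd
Nf / Nd = 5 / 9 = 0.5556
q = 7.77e-05 * 10.9 * 0.5556
q = 0.0004705 m^3/s per m


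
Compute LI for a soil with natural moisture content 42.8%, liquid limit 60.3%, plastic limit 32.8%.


Result: 0.364

Derivation:
First compute the plasticity index:
PI = LL - PL = 60.3 - 32.8 = 27.5
Then compute the liquidity index:
LI = (w - PL) / PI
LI = (42.8 - 32.8) / 27.5
LI = 0.364


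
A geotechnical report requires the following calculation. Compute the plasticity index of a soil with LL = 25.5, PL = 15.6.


Result: 9.9

Derivation:
Using PI = LL - PL
PI = 25.5 - 15.6
PI = 9.9


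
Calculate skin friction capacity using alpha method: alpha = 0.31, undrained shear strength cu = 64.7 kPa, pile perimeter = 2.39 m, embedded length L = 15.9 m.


Using Qs = alpha * cu * perimeter * L
Qs = 0.31 * 64.7 * 2.39 * 15.9
Qs = 762.19 kN


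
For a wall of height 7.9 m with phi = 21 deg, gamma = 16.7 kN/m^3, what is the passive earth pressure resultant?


Compute passive earth pressure coefficient:
Kp = tan^2(45 + phi/2) = tan^2(55.5) = 2.117051
Compute passive force:
Pp = 0.5 * Kp * gamma * H^2
Pp = 0.5 * 2.117051 * 16.7 * 7.9^2
Pp = 1103.25 kN/m


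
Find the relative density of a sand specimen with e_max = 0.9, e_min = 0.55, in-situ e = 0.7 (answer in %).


Using Dr = (e_max - e) / (e_max - e_min) * 100
e_max - e = 0.9 - 0.7 = 0.2
e_max - e_min = 0.9 - 0.55 = 0.35
Dr = 0.2 / 0.35 * 100
Dr = 57.14 %


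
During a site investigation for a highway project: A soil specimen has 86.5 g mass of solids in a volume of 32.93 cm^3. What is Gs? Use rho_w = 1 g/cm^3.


Using Gs = m_s / (V_s * rho_w)
Since rho_w = 1 g/cm^3:
Gs = 86.5 / 32.93
Gs = 2.627


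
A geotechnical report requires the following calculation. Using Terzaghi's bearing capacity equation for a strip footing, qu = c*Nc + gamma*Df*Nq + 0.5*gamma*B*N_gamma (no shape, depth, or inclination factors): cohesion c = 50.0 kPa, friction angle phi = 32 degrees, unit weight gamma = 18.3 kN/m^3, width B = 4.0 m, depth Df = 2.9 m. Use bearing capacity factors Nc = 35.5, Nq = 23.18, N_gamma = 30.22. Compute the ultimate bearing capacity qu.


Compute qu = c*Nc + gamma*Df*Nq + 0.5*gamma*B*N_gamma
Term 1: 50.0 * 35.5 = 1775.0
Term 2: 18.3 * 2.9 * 23.18 = 1230.1626
Term 3: 0.5 * 18.3 * 4.0 * 30.22 = 1106.052
qu = 1775.0 + 1230.1626 + 1106.052
qu = 4111.21 kPa


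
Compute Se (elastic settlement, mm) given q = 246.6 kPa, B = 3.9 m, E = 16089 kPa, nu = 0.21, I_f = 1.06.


Using Se = q * B * (1 - nu^2) * I_f / E
1 - nu^2 = 1 - 0.21^2 = 0.9559
Se = 246.6 * 3.9 * 0.9559 * 1.06 / 16089
Se = 0.060569 m
Convert to mm: Se = 0.060569 * 1000 = 60.569 mm


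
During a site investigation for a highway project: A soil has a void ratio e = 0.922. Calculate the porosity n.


Using the relation n = e / (1 + e)
n = 0.922 / (1 + 0.922)
n = 0.922 / 1.922
n = 0.4797


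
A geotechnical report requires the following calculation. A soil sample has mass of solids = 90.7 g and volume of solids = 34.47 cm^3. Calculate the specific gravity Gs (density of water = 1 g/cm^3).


Result: 2.631

Derivation:
Using Gs = m_s / (V_s * rho_w)
Since rho_w = 1 g/cm^3:
Gs = 90.7 / 34.47
Gs = 2.631


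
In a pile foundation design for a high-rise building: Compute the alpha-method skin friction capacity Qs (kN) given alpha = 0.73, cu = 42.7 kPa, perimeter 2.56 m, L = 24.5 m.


Result: 1955.05 kN

Derivation:
Using Qs = alpha * cu * perimeter * L
Qs = 0.73 * 42.7 * 2.56 * 24.5
Qs = 1955.05 kN


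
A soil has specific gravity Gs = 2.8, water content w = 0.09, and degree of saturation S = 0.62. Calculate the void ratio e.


Using the relation e = Gs * w / S
e = 2.8 * 0.09 / 0.62
e = 0.4065


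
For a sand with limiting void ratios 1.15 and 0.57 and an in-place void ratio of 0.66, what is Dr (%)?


Using Dr = (e_max - e) / (e_max - e_min) * 100
e_max - e = 1.15 - 0.66 = 0.49
e_max - e_min = 1.15 - 0.57 = 0.58
Dr = 0.49 / 0.58 * 100
Dr = 84.48 %


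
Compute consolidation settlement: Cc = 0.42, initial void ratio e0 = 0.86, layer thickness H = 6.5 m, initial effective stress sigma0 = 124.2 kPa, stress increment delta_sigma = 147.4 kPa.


Using Sc = Cc * H / (1 + e0) * log10((sigma0 + delta_sigma) / sigma0)
Stress ratio = (124.2 + 147.4) / 124.2 = 2.1868
log10(2.1868) = 0.339808
Cc * H / (1 + e0) = 0.42 * 6.5 / (1 + 0.86) = 1.46774
Sc = 1.46774 * 0.339808
Sc = 0.4988 m


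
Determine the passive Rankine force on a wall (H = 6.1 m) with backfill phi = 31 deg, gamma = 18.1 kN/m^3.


Result: 1052.02 kN/m

Derivation:
Compute passive earth pressure coefficient:
Kp = tan^2(45 + phi/2) = tan^2(60.5) = 3.124035
Compute passive force:
Pp = 0.5 * Kp * gamma * H^2
Pp = 0.5 * 3.124035 * 18.1 * 6.1^2
Pp = 1052.02 kN/m


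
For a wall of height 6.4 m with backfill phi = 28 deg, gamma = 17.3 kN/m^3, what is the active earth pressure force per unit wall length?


Compute active earth pressure coefficient:
Ka = tan^2(45 - phi/2) = tan^2(31.0) = 0.361033
Compute active force:
Pa = 0.5 * Ka * gamma * H^2
Pa = 0.5 * 0.361033 * 17.3 * 6.4^2
Pa = 127.92 kN/m


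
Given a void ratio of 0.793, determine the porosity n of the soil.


Using the relation n = e / (1 + e)
n = 0.793 / (1 + 0.793)
n = 0.793 / 1.793
n = 0.4423


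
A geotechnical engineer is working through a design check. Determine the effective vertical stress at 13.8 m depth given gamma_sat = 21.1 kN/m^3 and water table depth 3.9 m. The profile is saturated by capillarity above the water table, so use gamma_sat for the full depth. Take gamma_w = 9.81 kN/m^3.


Total stress = gamma_sat * depth
sigma = 21.1 * 13.8 = 291.18 kPa
Pore water pressure u = gamma_w * (depth - d_wt)
u = 9.81 * (13.8 - 3.9) = 97.119 kPa
Effective stress = sigma - u
sigma' = 291.18 - 97.119 = 194.06 kPa


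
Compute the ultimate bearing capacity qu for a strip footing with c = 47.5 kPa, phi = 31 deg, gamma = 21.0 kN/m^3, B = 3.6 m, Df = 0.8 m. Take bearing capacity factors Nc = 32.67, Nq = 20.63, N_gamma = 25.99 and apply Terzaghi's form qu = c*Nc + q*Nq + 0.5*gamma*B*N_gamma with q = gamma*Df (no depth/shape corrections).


Compute qu = c*Nc + gamma*Df*Nq + 0.5*gamma*B*N_gamma
Term 1: 47.5 * 32.67 = 1551.825
Term 2: 21.0 * 0.8 * 20.63 = 346.584
Term 3: 0.5 * 21.0 * 3.6 * 25.99 = 982.422
qu = 1551.825 + 346.584 + 982.422
qu = 2880.83 kPa


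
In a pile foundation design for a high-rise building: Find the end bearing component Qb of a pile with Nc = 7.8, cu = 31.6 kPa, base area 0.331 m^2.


Using Qb = Nc * cu * Ab
Qb = 7.8 * 31.6 * 0.331
Qb = 81.58 kN


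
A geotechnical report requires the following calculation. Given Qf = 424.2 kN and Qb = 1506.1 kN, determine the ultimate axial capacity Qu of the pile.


Using Qu = Qf + Qb
Qu = 424.2 + 1506.1
Qu = 1930.3 kN


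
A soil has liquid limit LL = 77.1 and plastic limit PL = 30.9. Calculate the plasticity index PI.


Result: 46.2

Derivation:
Using PI = LL - PL
PI = 77.1 - 30.9
PI = 46.2


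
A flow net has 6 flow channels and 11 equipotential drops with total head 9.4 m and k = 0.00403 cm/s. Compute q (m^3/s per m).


Result: 0.0002066 m^3/s per m

Derivation:
Convert k to m/s for unit consistency with H:
k = 0.00403 cm/s = 0.00403 / 100 m/s = 4.03e-05 m/s
Using q = k * H * Nf / Nd
Nf / Nd = 6 / 11 = 0.5455
q = 4.03e-05 * 9.4 * 0.5455
q = 0.0002066 m^3/s per m


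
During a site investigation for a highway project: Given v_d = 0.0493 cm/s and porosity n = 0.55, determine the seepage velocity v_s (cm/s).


Using v_s = v_d / n
v_s = 0.0493 / 0.55
v_s = 0.08964 cm/s


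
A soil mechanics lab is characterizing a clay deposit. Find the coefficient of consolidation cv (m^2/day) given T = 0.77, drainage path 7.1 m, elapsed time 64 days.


Result: 0.6065 m^2/day

Derivation:
Using cv = T * H_dr^2 / t
H_dr^2 = 7.1^2 = 50.41
cv = 0.77 * 50.41 / 64
cv = 0.6065 m^2/day


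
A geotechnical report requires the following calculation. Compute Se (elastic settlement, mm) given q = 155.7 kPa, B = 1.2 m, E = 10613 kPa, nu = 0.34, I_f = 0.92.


Using Se = q * B * (1 - nu^2) * I_f / E
1 - nu^2 = 1 - 0.34^2 = 0.8844
Se = 155.7 * 1.2 * 0.8844 * 0.92 / 10613
Se = 0.014324 m
Convert to mm: Se = 0.014324 * 1000 = 14.324 mm


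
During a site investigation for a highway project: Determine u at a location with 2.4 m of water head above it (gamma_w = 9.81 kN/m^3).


Using u = gamma_w * h_w
u = 9.81 * 2.4
u = 23.54 kPa


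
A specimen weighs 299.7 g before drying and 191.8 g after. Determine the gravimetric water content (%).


Using w = (m_wet - m_dry) / m_dry * 100
m_wet - m_dry = 299.7 - 191.8 = 107.9 g
w = 107.9 / 191.8 * 100
w = 56.26 %


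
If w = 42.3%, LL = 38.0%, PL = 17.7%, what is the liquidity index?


First compute the plasticity index:
PI = LL - PL = 38.0 - 17.7 = 20.3
Then compute the liquidity index:
LI = (w - PL) / PI
LI = (42.3 - 17.7) / 20.3
LI = 1.212


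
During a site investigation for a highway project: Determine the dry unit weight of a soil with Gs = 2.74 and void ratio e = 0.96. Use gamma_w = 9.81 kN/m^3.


Using gamma_d = Gs * gamma_w / (1 + e)
gamma_d = 2.74 * 9.81 / (1 + 0.96)
gamma_d = 2.74 * 9.81 / 1.96
gamma_d = 13.714 kN/m^3


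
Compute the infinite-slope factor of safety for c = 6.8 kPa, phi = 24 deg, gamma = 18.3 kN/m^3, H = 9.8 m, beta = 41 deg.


Result: 0.589

Derivation:
Using Fs = c / (gamma*H*sin(beta)*cos(beta)) + tan(phi)/tan(beta)
Cohesion contribution = 6.8 / (18.3*9.8*sin(41)*cos(41))
Cohesion contribution = 0.0765789
Friction contribution = tan(24)/tan(41) = 0.512177
Fs = 0.0765789 + 0.512177
Fs = 0.589


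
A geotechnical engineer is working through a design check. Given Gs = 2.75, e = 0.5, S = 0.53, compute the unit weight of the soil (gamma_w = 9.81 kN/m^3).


Using gamma = gamma_w * (Gs + S*e) / (1 + e)
Numerator: Gs + S*e = 2.75 + 0.53*0.5 = 3.015
Denominator: 1 + e = 1 + 0.5 = 1.5
gamma = 9.81 * 3.015 / 1.5
gamma = 19.718 kN/m^3


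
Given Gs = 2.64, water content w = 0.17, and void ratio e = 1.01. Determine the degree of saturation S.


Result: 0.4444

Derivation:
Using S = Gs * w / e
S = 2.64 * 0.17 / 1.01
S = 0.4444


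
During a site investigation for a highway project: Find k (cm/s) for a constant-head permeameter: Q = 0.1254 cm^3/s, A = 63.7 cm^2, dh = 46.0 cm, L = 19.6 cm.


Compute hydraulic gradient:
i = dh / L = 46.0 / 19.6 = 2.34694
Then apply Darcy's law:
k = Q / (A * i)
k = 0.1254 / (63.7 * 2.34694)
k = 0.1254 / 149.5
k = 0.000839 cm/s


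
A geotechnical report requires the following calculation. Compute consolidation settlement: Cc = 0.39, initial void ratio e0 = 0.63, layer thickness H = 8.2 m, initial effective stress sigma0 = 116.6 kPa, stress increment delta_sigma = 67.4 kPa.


Result: 0.3887 m

Derivation:
Using Sc = Cc * H / (1 + e0) * log10((sigma0 + delta_sigma) / sigma0)
Stress ratio = (116.6 + 67.4) / 116.6 = 1.57804
log10(1.57804) = 0.198119
Cc * H / (1 + e0) = 0.39 * 8.2 / (1 + 0.63) = 1.96196
Sc = 1.96196 * 0.198119
Sc = 0.3887 m


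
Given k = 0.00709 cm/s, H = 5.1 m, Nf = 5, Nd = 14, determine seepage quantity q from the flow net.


Convert k to m/s for unit consistency with H:
k = 0.00709 cm/s = 0.00709 / 100 m/s = 7.09e-05 m/s
Using q = k * H * Nf / Nd
Nf / Nd = 5 / 14 = 0.3571
q = 7.09e-05 * 5.1 * 0.3571
q = 0.0001291 m^3/s per m


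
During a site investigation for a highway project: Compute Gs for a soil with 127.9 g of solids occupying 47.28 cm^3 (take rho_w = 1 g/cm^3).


Using Gs = m_s / (V_s * rho_w)
Since rho_w = 1 g/cm^3:
Gs = 127.9 / 47.28
Gs = 2.705


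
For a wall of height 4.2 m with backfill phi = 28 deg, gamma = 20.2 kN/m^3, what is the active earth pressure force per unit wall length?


Compute active earth pressure coefficient:
Ka = tan^2(45 - phi/2) = tan^2(31.0) = 0.361033
Compute active force:
Pa = 0.5 * Ka * gamma * H^2
Pa = 0.5 * 0.361033 * 20.2 * 4.2^2
Pa = 64.32 kN/m


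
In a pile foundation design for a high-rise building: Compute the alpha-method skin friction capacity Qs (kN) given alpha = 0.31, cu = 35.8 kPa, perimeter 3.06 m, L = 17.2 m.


Using Qs = alpha * cu * perimeter * L
Qs = 0.31 * 35.8 * 3.06 * 17.2
Qs = 584.11 kN


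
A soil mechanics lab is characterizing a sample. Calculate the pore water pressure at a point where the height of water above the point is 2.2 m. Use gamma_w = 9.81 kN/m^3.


Using u = gamma_w * h_w
u = 9.81 * 2.2
u = 21.58 kPa


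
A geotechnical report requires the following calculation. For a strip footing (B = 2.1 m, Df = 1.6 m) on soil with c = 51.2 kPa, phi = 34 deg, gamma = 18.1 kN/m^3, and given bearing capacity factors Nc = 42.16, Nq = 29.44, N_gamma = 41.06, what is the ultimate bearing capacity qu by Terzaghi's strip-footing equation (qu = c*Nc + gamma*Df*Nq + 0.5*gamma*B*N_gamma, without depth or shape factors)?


Compute qu = c*Nc + gamma*Df*Nq + 0.5*gamma*B*N_gamma
Term 1: 51.2 * 42.16 = 2158.592
Term 2: 18.1 * 1.6 * 29.44 = 852.5824
Term 3: 0.5 * 18.1 * 2.1 * 41.06 = 780.3453
qu = 2158.592 + 852.5824 + 780.3453
qu = 3791.52 kPa


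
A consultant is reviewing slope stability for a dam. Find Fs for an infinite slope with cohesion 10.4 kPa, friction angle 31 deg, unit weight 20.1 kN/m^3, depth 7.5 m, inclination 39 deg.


Using Fs = c / (gamma*H*sin(beta)*cos(beta)) + tan(phi)/tan(beta)
Cohesion contribution = 10.4 / (20.1*7.5*sin(39)*cos(39))
Cohesion contribution = 0.141059
Friction contribution = tan(31)/tan(39) = 0.742001
Fs = 0.141059 + 0.742001
Fs = 0.883


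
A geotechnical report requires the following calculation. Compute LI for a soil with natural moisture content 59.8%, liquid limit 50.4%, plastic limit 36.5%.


First compute the plasticity index:
PI = LL - PL = 50.4 - 36.5 = 13.9
Then compute the liquidity index:
LI = (w - PL) / PI
LI = (59.8 - 36.5) / 13.9
LI = 1.676


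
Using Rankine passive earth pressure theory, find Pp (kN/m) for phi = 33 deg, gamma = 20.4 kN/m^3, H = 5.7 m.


Compute passive earth pressure coefficient:
Kp = tan^2(45 + phi/2) = tan^2(61.5) = 3.39212
Compute passive force:
Pp = 0.5 * Kp * gamma * H^2
Pp = 0.5 * 3.39212 * 20.4 * 5.7^2
Pp = 1124.14 kN/m


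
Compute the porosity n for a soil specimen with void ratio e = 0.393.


Using the relation n = e / (1 + e)
n = 0.393 / (1 + 0.393)
n = 0.393 / 1.393
n = 0.2821


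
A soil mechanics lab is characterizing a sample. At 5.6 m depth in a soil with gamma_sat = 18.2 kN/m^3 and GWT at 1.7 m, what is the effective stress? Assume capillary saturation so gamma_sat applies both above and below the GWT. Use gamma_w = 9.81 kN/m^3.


Total stress = gamma_sat * depth
sigma = 18.2 * 5.6 = 101.92 kPa
Pore water pressure u = gamma_w * (depth - d_wt)
u = 9.81 * (5.6 - 1.7) = 38.259 kPa
Effective stress = sigma - u
sigma' = 101.92 - 38.259 = 63.66 kPa


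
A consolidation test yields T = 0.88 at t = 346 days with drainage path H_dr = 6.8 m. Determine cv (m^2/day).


Using cv = T * H_dr^2 / t
H_dr^2 = 6.8^2 = 46.24
cv = 0.88 * 46.24 / 346
cv = 0.1176 m^2/day


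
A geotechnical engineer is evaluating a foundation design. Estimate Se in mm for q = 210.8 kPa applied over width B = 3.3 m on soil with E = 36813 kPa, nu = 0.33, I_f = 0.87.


Using Se = q * B * (1 - nu^2) * I_f / E
1 - nu^2 = 1 - 0.33^2 = 0.8911
Se = 210.8 * 3.3 * 0.8911 * 0.87 / 36813
Se = 0.014650 m
Convert to mm: Se = 0.014650 * 1000 = 14.65 mm


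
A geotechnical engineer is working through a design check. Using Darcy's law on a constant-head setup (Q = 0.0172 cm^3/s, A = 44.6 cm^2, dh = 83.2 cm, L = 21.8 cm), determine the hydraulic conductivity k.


Result: 0.000101 cm/s

Derivation:
Compute hydraulic gradient:
i = dh / L = 83.2 / 21.8 = 3.81651
Then apply Darcy's law:
k = Q / (A * i)
k = 0.0172 / (44.6 * 3.81651)
k = 0.0172 / 170.217
k = 0.000101 cm/s


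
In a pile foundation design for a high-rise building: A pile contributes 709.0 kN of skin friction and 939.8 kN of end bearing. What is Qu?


Using Qu = Qf + Qb
Qu = 709.0 + 939.8
Qu = 1648.8 kN


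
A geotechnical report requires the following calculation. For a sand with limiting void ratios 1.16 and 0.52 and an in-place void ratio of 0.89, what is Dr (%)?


Using Dr = (e_max - e) / (e_max - e_min) * 100
e_max - e = 1.16 - 0.89 = 0.27
e_max - e_min = 1.16 - 0.52 = 0.64
Dr = 0.27 / 0.64 * 100
Dr = 42.19 %


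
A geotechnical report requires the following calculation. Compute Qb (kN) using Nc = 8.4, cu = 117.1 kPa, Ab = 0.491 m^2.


Using Qb = Nc * cu * Ab
Qb = 8.4 * 117.1 * 0.491
Qb = 482.97 kN


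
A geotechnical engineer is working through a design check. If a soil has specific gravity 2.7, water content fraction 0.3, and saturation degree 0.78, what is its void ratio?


Using the relation e = Gs * w / S
e = 2.7 * 0.3 / 0.78
e = 1.0385


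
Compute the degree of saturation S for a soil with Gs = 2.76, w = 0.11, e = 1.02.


Using S = Gs * w / e
S = 2.76 * 0.11 / 1.02
S = 0.2976


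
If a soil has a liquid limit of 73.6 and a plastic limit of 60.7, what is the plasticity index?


Using PI = LL - PL
PI = 73.6 - 60.7
PI = 12.9


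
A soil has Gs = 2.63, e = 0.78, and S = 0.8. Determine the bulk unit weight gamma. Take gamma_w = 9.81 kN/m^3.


Using gamma = gamma_w * (Gs + S*e) / (1 + e)
Numerator: Gs + S*e = 2.63 + 0.8*0.78 = 3.254
Denominator: 1 + e = 1 + 0.78 = 1.78
gamma = 9.81 * 3.254 / 1.78
gamma = 17.934 kN/m^3


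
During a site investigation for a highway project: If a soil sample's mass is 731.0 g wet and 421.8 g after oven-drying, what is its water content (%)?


Using w = (m_wet - m_dry) / m_dry * 100
m_wet - m_dry = 731.0 - 421.8 = 309.2 g
w = 309.2 / 421.8 * 100
w = 73.3 %


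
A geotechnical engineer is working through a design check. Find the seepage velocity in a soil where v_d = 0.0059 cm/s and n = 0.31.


Using v_s = v_d / n
v_s = 0.0059 / 0.31
v_s = 0.01903 cm/s


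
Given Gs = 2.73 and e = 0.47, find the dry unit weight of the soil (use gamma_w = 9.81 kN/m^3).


Using gamma_d = Gs * gamma_w / (1 + e)
gamma_d = 2.73 * 9.81 / (1 + 0.47)
gamma_d = 2.73 * 9.81 / 1.47
gamma_d = 18.219 kN/m^3


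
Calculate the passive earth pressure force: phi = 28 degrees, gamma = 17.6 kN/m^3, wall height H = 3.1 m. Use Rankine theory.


Compute passive earth pressure coefficient:
Kp = tan^2(45 + phi/2) = tan^2(59.0) = 2.769826
Compute passive force:
Pp = 0.5 * Kp * gamma * H^2
Pp = 0.5 * 2.769826 * 17.6 * 3.1^2
Pp = 234.24 kN/m


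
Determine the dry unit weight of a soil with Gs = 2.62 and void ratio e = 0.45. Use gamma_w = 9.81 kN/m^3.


Using gamma_d = Gs * gamma_w / (1 + e)
gamma_d = 2.62 * 9.81 / (1 + 0.45)
gamma_d = 2.62 * 9.81 / 1.45
gamma_d = 17.726 kN/m^3


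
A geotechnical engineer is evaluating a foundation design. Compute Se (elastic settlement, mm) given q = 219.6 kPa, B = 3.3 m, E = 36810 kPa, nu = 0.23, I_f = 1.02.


Using Se = q * B * (1 - nu^2) * I_f / E
1 - nu^2 = 1 - 0.23^2 = 0.9471
Se = 219.6 * 3.3 * 0.9471 * 1.02 / 36810
Se = 0.019019 m
Convert to mm: Se = 0.019019 * 1000 = 19.019 mm


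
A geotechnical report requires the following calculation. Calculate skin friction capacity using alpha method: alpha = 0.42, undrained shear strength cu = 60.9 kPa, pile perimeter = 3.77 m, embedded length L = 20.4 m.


Result: 1967.15 kN

Derivation:
Using Qs = alpha * cu * perimeter * L
Qs = 0.42 * 60.9 * 3.77 * 20.4
Qs = 1967.15 kN


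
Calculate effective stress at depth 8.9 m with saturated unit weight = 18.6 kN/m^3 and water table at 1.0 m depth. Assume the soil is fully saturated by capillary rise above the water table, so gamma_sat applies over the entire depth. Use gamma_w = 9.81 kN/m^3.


Total stress = gamma_sat * depth
sigma = 18.6 * 8.9 = 165.54 kPa
Pore water pressure u = gamma_w * (depth - d_wt)
u = 9.81 * (8.9 - 1.0) = 77.499 kPa
Effective stress = sigma - u
sigma' = 165.54 - 77.499 = 88.04 kPa


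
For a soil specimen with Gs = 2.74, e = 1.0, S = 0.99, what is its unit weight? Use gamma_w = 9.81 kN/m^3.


Result: 18.296 kN/m^3

Derivation:
Using gamma = gamma_w * (Gs + S*e) / (1 + e)
Numerator: Gs + S*e = 2.74 + 0.99*1.0 = 3.73
Denominator: 1 + e = 1 + 1.0 = 2.0
gamma = 9.81 * 3.73 / 2.0
gamma = 18.296 kN/m^3


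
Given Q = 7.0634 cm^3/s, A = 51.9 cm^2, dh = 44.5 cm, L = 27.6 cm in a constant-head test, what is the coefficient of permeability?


Compute hydraulic gradient:
i = dh / L = 44.5 / 27.6 = 1.61232
Then apply Darcy's law:
k = Q / (A * i)
k = 7.0634 / (51.9 * 1.61232)
k = 7.0634 / 83.6793
k = 0.08441 cm/s


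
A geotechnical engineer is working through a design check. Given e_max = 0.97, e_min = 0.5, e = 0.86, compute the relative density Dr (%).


Result: 23.4 %

Derivation:
Using Dr = (e_max - e) / (e_max - e_min) * 100
e_max - e = 0.97 - 0.86 = 0.11
e_max - e_min = 0.97 - 0.5 = 0.47
Dr = 0.11 / 0.47 * 100
Dr = 23.4 %


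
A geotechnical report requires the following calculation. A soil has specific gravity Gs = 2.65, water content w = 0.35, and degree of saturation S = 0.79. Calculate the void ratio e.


Using the relation e = Gs * w / S
e = 2.65 * 0.35 / 0.79
e = 1.1741


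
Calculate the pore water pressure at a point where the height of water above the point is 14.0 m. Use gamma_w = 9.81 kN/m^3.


Using u = gamma_w * h_w
u = 9.81 * 14.0
u = 137.34 kPa


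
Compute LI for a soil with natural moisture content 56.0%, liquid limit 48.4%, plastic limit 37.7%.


First compute the plasticity index:
PI = LL - PL = 48.4 - 37.7 = 10.7
Then compute the liquidity index:
LI = (w - PL) / PI
LI = (56.0 - 37.7) / 10.7
LI = 1.71


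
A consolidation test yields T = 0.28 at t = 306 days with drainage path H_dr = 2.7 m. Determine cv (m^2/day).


Using cv = T * H_dr^2 / t
H_dr^2 = 2.7^2 = 7.29
cv = 0.28 * 7.29 / 306
cv = 0.00667 m^2/day


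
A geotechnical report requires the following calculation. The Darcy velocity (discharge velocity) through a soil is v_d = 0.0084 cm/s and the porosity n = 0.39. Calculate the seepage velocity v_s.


Using v_s = v_d / n
v_s = 0.0084 / 0.39
v_s = 0.02154 cm/s


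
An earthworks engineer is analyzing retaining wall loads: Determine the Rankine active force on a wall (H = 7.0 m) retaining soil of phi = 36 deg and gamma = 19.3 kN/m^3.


Compute active earth pressure coefficient:
Ka = tan^2(45 - phi/2) = tan^2(27.0) = 0.259616
Compute active force:
Pa = 0.5 * Ka * gamma * H^2
Pa = 0.5 * 0.259616 * 19.3 * 7.0^2
Pa = 122.76 kN/m


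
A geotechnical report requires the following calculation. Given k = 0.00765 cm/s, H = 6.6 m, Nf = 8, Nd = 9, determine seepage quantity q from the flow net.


Convert k to m/s for unit consistency with H:
k = 0.00765 cm/s = 0.00765 / 100 m/s = 7.65e-05 m/s
Using q = k * H * Nf / Nd
Nf / Nd = 8 / 9 = 0.8889
q = 7.65e-05 * 6.6 * 0.8889
q = 0.0004488 m^3/s per m


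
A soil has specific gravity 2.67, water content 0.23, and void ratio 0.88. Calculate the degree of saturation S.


Using S = Gs * w / e
S = 2.67 * 0.23 / 0.88
S = 0.6978


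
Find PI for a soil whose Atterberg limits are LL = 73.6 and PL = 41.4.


Using PI = LL - PL
PI = 73.6 - 41.4
PI = 32.2


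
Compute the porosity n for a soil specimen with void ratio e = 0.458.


Result: 0.3141

Derivation:
Using the relation n = e / (1 + e)
n = 0.458 / (1 + 0.458)
n = 0.458 / 1.458
n = 0.3141


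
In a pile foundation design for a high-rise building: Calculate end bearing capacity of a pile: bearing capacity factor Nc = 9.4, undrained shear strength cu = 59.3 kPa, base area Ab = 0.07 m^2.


Using Qb = Nc * cu * Ab
Qb = 9.4 * 59.3 * 0.07
Qb = 39.02 kN


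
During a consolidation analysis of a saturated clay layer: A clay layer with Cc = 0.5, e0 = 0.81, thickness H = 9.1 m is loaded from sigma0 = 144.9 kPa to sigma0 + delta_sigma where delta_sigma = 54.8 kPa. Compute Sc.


Using Sc = Cc * H / (1 + e0) * log10((sigma0 + delta_sigma) / sigma0)
Stress ratio = (144.9 + 54.8) / 144.9 = 1.37819
log10(1.37819) = 0.13931
Cc * H / (1 + e0) = 0.5 * 9.1 / (1 + 0.81) = 2.51381
Sc = 2.51381 * 0.13931
Sc = 0.3502 m


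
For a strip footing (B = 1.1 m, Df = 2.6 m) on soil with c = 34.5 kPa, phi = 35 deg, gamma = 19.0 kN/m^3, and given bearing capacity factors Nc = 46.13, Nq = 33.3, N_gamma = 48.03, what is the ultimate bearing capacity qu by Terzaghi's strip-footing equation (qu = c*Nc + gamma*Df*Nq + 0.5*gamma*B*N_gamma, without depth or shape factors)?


Compute qu = c*Nc + gamma*Df*Nq + 0.5*gamma*B*N_gamma
Term 1: 34.5 * 46.13 = 1591.485
Term 2: 19.0 * 2.6 * 33.3 = 1645.02
Term 3: 0.5 * 19.0 * 1.1 * 48.03 = 501.9135
qu = 1591.485 + 1645.02 + 501.9135
qu = 3738.42 kPa


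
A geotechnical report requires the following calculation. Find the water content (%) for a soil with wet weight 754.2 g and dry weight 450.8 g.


Result: 67.3 %

Derivation:
Using w = (m_wet - m_dry) / m_dry * 100
m_wet - m_dry = 754.2 - 450.8 = 303.4 g
w = 303.4 / 450.8 * 100
w = 67.3 %


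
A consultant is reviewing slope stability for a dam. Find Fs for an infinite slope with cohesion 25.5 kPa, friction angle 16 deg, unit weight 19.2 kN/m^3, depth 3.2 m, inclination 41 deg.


Using Fs = c / (gamma*H*sin(beta)*cos(beta)) + tan(phi)/tan(beta)
Cohesion contribution = 25.5 / (19.2*3.2*sin(41)*cos(41))
Cohesion contribution = 0.838236
Friction contribution = tan(16)/tan(41) = 0.329863
Fs = 0.838236 + 0.329863
Fs = 1.168


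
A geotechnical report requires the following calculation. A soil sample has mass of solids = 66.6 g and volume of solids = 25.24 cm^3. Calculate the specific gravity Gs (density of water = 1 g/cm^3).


Using Gs = m_s / (V_s * rho_w)
Since rho_w = 1 g/cm^3:
Gs = 66.6 / 25.24
Gs = 2.639


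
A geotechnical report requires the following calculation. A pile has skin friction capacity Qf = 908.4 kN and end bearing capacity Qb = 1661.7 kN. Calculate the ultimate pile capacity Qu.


Using Qu = Qf + Qb
Qu = 908.4 + 1661.7
Qu = 2570.1 kN


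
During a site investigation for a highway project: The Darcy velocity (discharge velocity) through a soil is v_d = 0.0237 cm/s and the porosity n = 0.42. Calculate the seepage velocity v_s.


Using v_s = v_d / n
v_s = 0.0237 / 0.42
v_s = 0.05643 cm/s


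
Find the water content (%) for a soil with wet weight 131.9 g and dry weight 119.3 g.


Using w = (m_wet - m_dry) / m_dry * 100
m_wet - m_dry = 131.9 - 119.3 = 12.6 g
w = 12.6 / 119.3 * 100
w = 10.56 %


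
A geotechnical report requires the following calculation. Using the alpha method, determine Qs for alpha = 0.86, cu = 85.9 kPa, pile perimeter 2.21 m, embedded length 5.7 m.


Using Qs = alpha * cu * perimeter * L
Qs = 0.86 * 85.9 * 2.21 * 5.7
Qs = 930.59 kN


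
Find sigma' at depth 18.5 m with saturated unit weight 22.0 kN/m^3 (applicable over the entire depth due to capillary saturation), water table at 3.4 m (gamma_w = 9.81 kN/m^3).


Total stress = gamma_sat * depth
sigma = 22.0 * 18.5 = 407.0 kPa
Pore water pressure u = gamma_w * (depth - d_wt)
u = 9.81 * (18.5 - 3.4) = 148.131 kPa
Effective stress = sigma - u
sigma' = 407.0 - 148.131 = 258.87 kPa


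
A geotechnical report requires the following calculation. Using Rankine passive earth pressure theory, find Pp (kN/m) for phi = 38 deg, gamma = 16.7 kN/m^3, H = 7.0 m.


Result: 1719.96 kN/m

Derivation:
Compute passive earth pressure coefficient:
Kp = tan^2(45 + phi/2) = tan^2(64.0) = 4.203746
Compute passive force:
Pp = 0.5 * Kp * gamma * H^2
Pp = 0.5 * 4.203746 * 16.7 * 7.0^2
Pp = 1719.96 kN/m


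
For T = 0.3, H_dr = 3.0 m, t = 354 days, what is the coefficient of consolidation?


Result: 0.00763 m^2/day

Derivation:
Using cv = T * H_dr^2 / t
H_dr^2 = 3.0^2 = 9.0
cv = 0.3 * 9.0 / 354
cv = 0.00763 m^2/day


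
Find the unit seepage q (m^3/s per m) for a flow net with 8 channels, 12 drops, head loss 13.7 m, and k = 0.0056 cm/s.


Convert k to m/s for unit consistency with H:
k = 0.0056 cm/s = 0.0056 / 100 m/s = 5.6e-05 m/s
Using q = k * H * Nf / Nd
Nf / Nd = 8 / 12 = 0.6667
q = 5.6e-05 * 13.7 * 0.6667
q = 0.0005115 m^3/s per m


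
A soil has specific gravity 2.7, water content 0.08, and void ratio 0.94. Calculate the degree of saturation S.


Using S = Gs * w / e
S = 2.7 * 0.08 / 0.94
S = 0.2298


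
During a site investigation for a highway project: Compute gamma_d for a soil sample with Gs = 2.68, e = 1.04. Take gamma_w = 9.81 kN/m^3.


Result: 12.888 kN/m^3

Derivation:
Using gamma_d = Gs * gamma_w / (1 + e)
gamma_d = 2.68 * 9.81 / (1 + 1.04)
gamma_d = 2.68 * 9.81 / 2.04
gamma_d = 12.888 kN/m^3


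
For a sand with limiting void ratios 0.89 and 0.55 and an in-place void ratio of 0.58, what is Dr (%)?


Using Dr = (e_max - e) / (e_max - e_min) * 100
e_max - e = 0.89 - 0.58 = 0.31
e_max - e_min = 0.89 - 0.55 = 0.34
Dr = 0.31 / 0.34 * 100
Dr = 91.18 %


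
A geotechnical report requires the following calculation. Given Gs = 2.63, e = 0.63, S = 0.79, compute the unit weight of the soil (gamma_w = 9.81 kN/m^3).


Using gamma = gamma_w * (Gs + S*e) / (1 + e)
Numerator: Gs + S*e = 2.63 + 0.79*0.63 = 3.1277
Denominator: 1 + e = 1 + 0.63 = 1.63
gamma = 9.81 * 3.1277 / 1.63
gamma = 18.824 kN/m^3
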